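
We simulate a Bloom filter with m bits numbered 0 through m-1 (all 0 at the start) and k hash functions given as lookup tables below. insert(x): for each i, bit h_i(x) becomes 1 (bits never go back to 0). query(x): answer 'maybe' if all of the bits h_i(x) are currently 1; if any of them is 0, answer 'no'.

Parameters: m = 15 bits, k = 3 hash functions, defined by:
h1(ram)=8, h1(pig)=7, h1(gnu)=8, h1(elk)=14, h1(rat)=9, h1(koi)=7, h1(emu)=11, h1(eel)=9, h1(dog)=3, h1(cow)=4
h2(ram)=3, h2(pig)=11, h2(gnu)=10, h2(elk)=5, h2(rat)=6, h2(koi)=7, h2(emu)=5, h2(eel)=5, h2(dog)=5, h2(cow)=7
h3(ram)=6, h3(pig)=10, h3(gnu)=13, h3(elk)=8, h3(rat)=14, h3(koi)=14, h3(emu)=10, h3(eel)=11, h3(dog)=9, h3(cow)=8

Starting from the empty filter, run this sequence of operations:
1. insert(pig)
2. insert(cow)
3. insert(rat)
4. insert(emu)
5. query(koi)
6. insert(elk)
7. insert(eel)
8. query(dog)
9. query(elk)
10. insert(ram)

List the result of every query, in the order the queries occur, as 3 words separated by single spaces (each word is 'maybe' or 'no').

Start: bits=000000000000000
Op 1: insert pig -> sets bits 7 10 11 -> bits=000000010011000
Op 2: insert cow -> sets bits 4 7 8 -> bits=000010011011000
Op 3: insert rat -> sets bits 6 9 14 -> bits=000010111111001
Op 4: insert emu -> sets bits 5 10 11 -> bits=000011111111001
Op 5: query koi -> checks bit7=1, bit14=1 (all 1) -> maybe
Op 6: insert elk -> sets bits 5 8 14 -> bits=000011111111001
Op 7: insert eel -> sets bits 5 9 11 -> bits=000011111111001
Op 8: query dog -> checks bit3=0, bit5=1, bit9=1 (has a 0) -> no
Op 9: query elk -> checks bit5=1, bit8=1, bit14=1 (all 1) -> maybe
Op 10: insert ram -> sets bits 3 6 8 -> bits=000111111111001
Query results in order: maybe no maybe

Answer: maybe no maybe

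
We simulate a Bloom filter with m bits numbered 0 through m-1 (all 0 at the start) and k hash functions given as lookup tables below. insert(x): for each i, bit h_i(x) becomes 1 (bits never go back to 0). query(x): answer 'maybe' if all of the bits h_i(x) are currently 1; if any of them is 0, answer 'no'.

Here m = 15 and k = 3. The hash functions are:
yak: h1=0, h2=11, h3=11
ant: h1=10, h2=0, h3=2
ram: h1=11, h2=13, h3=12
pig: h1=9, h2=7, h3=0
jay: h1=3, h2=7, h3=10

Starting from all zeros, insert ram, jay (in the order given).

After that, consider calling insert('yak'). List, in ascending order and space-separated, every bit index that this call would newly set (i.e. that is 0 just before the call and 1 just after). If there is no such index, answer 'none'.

Start: bits=000000000000000
After insert 'ram': sets bits 11 12 13 -> bits=000000000001110
After insert 'jay': sets bits 3 7 10 -> bits=000100010011110
insert 'yak' would touch bits 0 11; currently bit0=0, bit11=1
Bits that are 0 among those (would change 0->1): 0

Answer: 0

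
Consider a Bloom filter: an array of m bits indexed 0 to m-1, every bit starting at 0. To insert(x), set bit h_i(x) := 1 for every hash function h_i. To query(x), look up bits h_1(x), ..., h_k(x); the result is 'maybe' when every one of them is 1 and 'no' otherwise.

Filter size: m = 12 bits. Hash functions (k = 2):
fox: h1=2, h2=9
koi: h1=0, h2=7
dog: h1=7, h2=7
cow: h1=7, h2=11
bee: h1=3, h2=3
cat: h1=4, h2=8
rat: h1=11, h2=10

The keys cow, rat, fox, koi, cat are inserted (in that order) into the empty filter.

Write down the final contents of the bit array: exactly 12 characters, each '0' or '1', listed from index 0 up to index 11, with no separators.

Start: bits=000000000000
After insert 'cow': sets bits 7 11 -> bits=000000010001
After insert 'rat': sets bits 10 11 -> bits=000000010011
After insert 'fox': sets bits 2 9 -> bits=001000010111
After insert 'koi': sets bits 0 7 -> bits=101000010111
After insert 'cat': sets bits 4 8 -> bits=101010011111

Answer: 101010011111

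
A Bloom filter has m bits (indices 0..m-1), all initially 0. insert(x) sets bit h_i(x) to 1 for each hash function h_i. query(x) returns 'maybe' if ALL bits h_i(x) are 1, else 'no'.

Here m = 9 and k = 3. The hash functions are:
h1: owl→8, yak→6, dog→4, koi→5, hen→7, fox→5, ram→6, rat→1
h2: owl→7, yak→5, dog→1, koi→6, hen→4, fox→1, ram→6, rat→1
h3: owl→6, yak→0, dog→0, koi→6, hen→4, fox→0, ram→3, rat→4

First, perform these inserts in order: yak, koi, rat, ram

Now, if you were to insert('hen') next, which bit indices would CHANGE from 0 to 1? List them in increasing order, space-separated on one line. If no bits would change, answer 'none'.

Answer: 7

Derivation:
Start: bits=000000000
After insert 'yak': sets bits 0 5 6 -> bits=100001100
After insert 'koi': sets bits 5 6 -> bits=100001100
After insert 'rat': sets bits 1 4 -> bits=110011100
After insert 'ram': sets bits 3 6 -> bits=110111100
insert 'hen' would touch bits 4 7; currently bit4=1, bit7=0
Bits that are 0 among those (would change 0->1): 7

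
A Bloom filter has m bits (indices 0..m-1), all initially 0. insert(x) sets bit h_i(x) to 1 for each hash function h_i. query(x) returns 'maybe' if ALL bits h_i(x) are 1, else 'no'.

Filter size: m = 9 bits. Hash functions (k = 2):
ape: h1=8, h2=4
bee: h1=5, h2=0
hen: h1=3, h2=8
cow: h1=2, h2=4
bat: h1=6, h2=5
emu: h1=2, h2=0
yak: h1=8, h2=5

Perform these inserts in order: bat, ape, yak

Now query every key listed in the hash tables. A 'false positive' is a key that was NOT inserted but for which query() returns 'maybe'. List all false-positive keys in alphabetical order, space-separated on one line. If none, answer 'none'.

Answer: none

Derivation:
Start: bits=000000000
After insert 'bat': sets bits 5 6 -> bits=000001100
After insert 'ape': sets bits 4 8 -> bits=000011101
After insert 'yak': sets bits 5 8 -> bits=000011101
Not inserted: bee cow emu hen — query each against bits=000011101:
query bee: checks bit0=0, bit5=1 (has a 0) -> no => not a false positive
query cow: checks bit2=0, bit4=1 (has a 0) -> no => not a false positive
query emu: checks bit0=0, bit2=0 (has a 0) -> no => not a false positive
query hen: checks bit3=0, bit8=1 (has a 0) -> no => not a false positive
False positives (alphabetical): none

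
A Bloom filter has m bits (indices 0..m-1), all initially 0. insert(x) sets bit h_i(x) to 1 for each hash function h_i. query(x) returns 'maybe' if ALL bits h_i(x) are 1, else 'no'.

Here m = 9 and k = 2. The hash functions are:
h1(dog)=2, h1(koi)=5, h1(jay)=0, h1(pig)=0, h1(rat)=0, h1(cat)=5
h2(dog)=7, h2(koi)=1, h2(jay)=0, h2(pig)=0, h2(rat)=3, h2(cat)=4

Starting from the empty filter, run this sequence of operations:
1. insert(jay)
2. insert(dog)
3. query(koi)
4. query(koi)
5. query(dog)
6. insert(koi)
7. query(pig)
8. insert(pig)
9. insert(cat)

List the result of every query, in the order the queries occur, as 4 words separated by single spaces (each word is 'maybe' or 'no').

Start: bits=000000000
Op 1: insert jay -> sets bits 0 -> bits=100000000
Op 2: insert dog -> sets bits 2 7 -> bits=101000010
Op 3: query koi -> checks bit1=0, bit5=0 (has a 0) -> no
Op 4: query koi -> checks bit1=0, bit5=0 (has a 0) -> no
Op 5: query dog -> checks bit2=1, bit7=1 (all 1) -> maybe
Op 6: insert koi -> sets bits 1 5 -> bits=111001010
Op 7: query pig -> checks bit0=1 (all 1) -> maybe
Op 8: insert pig -> sets bits 0 -> bits=111001010
Op 9: insert cat -> sets bits 4 5 -> bits=111011010
Query results in order: no no maybe maybe

Answer: no no maybe maybe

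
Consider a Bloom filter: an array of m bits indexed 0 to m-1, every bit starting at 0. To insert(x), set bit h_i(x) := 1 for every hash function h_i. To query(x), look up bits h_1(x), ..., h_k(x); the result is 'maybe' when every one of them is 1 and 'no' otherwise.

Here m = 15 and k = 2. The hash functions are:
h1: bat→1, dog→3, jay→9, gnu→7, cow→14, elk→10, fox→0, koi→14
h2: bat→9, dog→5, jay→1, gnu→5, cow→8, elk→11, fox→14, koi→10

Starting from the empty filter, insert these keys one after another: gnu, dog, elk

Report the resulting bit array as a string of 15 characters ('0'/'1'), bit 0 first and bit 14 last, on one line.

Start: bits=000000000000000
After insert 'gnu': sets bits 5 7 -> bits=000001010000000
After insert 'dog': sets bits 3 5 -> bits=000101010000000
After insert 'elk': sets bits 10 11 -> bits=000101010011000

Answer: 000101010011000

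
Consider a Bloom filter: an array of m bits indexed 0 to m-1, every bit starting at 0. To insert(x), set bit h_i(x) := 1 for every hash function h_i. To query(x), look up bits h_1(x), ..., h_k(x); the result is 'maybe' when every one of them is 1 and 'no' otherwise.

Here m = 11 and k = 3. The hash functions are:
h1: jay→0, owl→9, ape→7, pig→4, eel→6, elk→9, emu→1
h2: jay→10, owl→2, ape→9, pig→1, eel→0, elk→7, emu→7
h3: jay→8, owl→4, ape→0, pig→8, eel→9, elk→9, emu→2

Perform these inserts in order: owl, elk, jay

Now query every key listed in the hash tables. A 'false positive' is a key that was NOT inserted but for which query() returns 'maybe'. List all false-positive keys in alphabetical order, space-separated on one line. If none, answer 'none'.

Answer: ape

Derivation:
Start: bits=00000000000
After insert 'owl': sets bits 2 4 9 -> bits=00101000010
After insert 'elk': sets bits 7 9 -> bits=00101001010
After insert 'jay': sets bits 0 8 10 -> bits=10101001111
Not inserted: ape eel emu pig — query each against bits=10101001111:
query ape: checks bit0=1, bit7=1, bit9=1 (all 1) -> maybe => FALSE POSITIVE
query eel: checks bit0=1, bit6=0, bit9=1 (has a 0) -> no => not a false positive
query emu: checks bit1=0, bit2=1, bit7=1 (has a 0) -> no => not a false positive
query pig: checks bit1=0, bit4=1, bit8=1 (has a 0) -> no => not a false positive
False positives (alphabetical): ape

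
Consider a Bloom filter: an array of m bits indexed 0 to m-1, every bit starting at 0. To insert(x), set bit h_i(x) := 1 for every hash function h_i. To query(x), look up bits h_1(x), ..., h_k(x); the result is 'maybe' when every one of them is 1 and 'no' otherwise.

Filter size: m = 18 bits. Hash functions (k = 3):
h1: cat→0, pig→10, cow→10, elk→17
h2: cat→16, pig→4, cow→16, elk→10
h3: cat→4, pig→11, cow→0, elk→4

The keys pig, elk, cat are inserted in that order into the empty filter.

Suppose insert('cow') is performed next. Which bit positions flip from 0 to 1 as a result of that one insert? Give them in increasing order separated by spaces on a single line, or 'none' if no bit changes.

Answer: none

Derivation:
Start: bits=000000000000000000
After insert 'pig': sets bits 4 10 11 -> bits=000010000011000000
After insert 'elk': sets bits 4 10 17 -> bits=000010000011000001
After insert 'cat': sets bits 0 4 16 -> bits=100010000011000011
insert 'cow' would touch bits 0 10 16; currently bit0=1, bit10=1, bit16=1
Bits that are 0 among those (would change 0->1): none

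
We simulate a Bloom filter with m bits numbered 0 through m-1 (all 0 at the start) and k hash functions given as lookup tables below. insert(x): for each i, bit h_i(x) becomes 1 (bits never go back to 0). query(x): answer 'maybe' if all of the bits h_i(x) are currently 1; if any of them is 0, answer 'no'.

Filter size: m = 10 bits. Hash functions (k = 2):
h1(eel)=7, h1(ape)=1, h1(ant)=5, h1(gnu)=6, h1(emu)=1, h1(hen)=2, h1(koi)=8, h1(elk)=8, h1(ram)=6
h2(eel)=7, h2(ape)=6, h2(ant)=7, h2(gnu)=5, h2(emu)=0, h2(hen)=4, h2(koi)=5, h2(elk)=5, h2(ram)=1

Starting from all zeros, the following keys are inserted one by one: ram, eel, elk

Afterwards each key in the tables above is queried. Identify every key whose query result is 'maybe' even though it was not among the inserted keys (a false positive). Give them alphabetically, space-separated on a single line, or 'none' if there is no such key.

Answer: ant ape gnu koi

Derivation:
Start: bits=0000000000
After insert 'ram': sets bits 1 6 -> bits=0100001000
After insert 'eel': sets bits 7 -> bits=0100001100
After insert 'elk': sets bits 5 8 -> bits=0100011110
Not inserted: ant ape emu gnu hen koi — query each against bits=0100011110:
query ant: checks bit5=1, bit7=1 (all 1) -> maybe => FALSE POSITIVE
query ape: checks bit1=1, bit6=1 (all 1) -> maybe => FALSE POSITIVE
query emu: checks bit0=0, bit1=1 (has a 0) -> no => not a false positive
query gnu: checks bit5=1, bit6=1 (all 1) -> maybe => FALSE POSITIVE
query hen: checks bit2=0, bit4=0 (has a 0) -> no => not a false positive
query koi: checks bit5=1, bit8=1 (all 1) -> maybe => FALSE POSITIVE
False positives (alphabetical): ant ape gnu koi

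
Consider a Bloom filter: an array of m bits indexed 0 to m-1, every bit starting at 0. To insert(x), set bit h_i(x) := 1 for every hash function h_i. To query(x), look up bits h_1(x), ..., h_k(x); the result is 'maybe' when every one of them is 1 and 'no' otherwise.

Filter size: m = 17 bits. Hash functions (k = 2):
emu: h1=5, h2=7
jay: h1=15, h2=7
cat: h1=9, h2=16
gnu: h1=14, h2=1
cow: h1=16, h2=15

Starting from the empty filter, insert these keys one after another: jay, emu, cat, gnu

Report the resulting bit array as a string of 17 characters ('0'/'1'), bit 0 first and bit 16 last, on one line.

Start: bits=00000000000000000
After insert 'jay': sets bits 7 15 -> bits=00000001000000010
After insert 'emu': sets bits 5 7 -> bits=00000101000000010
After insert 'cat': sets bits 9 16 -> bits=00000101010000011
After insert 'gnu': sets bits 1 14 -> bits=01000101010000111

Answer: 01000101010000111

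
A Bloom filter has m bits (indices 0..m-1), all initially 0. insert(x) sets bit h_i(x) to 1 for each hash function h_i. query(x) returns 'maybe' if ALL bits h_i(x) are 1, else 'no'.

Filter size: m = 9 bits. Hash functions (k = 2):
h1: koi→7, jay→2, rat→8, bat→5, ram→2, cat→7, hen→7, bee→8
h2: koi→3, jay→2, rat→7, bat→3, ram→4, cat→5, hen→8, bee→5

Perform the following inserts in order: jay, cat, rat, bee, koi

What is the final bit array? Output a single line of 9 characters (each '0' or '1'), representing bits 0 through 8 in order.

Start: bits=000000000
After insert 'jay': sets bits 2 -> bits=001000000
After insert 'cat': sets bits 5 7 -> bits=001001010
After insert 'rat': sets bits 7 8 -> bits=001001011
After insert 'bee': sets bits 5 8 -> bits=001001011
After insert 'koi': sets bits 3 7 -> bits=001101011

Answer: 001101011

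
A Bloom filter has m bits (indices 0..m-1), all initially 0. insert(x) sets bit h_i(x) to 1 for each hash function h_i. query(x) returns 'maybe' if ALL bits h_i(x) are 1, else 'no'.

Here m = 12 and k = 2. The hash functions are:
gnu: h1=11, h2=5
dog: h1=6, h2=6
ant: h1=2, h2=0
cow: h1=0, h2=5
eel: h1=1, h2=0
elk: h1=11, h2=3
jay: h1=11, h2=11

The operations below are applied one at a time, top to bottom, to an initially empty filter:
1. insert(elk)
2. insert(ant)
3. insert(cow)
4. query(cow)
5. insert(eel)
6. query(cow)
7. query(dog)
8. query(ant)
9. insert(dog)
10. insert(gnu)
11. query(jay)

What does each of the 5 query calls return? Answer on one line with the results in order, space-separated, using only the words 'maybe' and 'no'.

Answer: maybe maybe no maybe maybe

Derivation:
Start: bits=000000000000
Op 1: insert elk -> sets bits 3 11 -> bits=000100000001
Op 2: insert ant -> sets bits 0 2 -> bits=101100000001
Op 3: insert cow -> sets bits 0 5 -> bits=101101000001
Op 4: query cow -> checks bit0=1, bit5=1 (all 1) -> maybe
Op 5: insert eel -> sets bits 0 1 -> bits=111101000001
Op 6: query cow -> checks bit0=1, bit5=1 (all 1) -> maybe
Op 7: query dog -> checks bit6=0 (has a 0) -> no
Op 8: query ant -> checks bit0=1, bit2=1 (all 1) -> maybe
Op 9: insert dog -> sets bits 6 -> bits=111101100001
Op 10: insert gnu -> sets bits 5 11 -> bits=111101100001
Op 11: query jay -> checks bit11=1 (all 1) -> maybe
Query results in order: maybe maybe no maybe maybe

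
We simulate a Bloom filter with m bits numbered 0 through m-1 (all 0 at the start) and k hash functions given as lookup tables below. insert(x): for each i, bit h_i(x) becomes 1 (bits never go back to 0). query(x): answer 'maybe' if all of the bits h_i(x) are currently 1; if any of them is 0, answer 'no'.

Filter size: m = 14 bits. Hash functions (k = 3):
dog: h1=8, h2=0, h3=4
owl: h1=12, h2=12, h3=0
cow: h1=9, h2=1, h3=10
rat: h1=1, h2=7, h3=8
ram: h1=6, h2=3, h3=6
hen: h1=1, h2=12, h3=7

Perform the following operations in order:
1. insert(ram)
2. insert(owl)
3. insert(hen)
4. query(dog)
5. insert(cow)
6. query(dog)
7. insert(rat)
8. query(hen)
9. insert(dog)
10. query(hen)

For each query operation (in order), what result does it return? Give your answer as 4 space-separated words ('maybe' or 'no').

Start: bits=00000000000000
Op 1: insert ram -> sets bits 3 6 -> bits=00010010000000
Op 2: insert owl -> sets bits 0 12 -> bits=10010010000010
Op 3: insert hen -> sets bits 1 7 12 -> bits=11010011000010
Op 4: query dog -> checks bit0=1, bit4=0, bit8=0 (has a 0) -> no
Op 5: insert cow -> sets bits 1 9 10 -> bits=11010011011010
Op 6: query dog -> checks bit0=1, bit4=0, bit8=0 (has a 0) -> no
Op 7: insert rat -> sets bits 1 7 8 -> bits=11010011111010
Op 8: query hen -> checks bit1=1, bit7=1, bit12=1 (all 1) -> maybe
Op 9: insert dog -> sets bits 0 4 8 -> bits=11011011111010
Op 10: query hen -> checks bit1=1, bit7=1, bit12=1 (all 1) -> maybe
Query results in order: no no maybe maybe

Answer: no no maybe maybe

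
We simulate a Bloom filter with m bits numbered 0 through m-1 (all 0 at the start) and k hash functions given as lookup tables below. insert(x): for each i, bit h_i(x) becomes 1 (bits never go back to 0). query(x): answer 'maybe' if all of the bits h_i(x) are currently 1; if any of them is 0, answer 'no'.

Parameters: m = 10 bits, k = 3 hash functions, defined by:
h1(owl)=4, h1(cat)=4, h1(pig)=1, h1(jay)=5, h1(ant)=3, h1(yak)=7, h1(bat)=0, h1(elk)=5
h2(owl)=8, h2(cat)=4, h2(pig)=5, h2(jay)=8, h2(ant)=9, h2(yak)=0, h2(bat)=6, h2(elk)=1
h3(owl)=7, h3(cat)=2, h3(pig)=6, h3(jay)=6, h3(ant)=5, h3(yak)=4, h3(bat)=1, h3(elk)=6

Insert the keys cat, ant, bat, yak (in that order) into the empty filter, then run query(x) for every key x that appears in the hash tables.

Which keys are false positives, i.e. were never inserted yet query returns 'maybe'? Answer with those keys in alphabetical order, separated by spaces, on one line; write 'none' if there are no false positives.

Start: bits=0000000000
After insert 'cat': sets bits 2 4 -> bits=0010100000
After insert 'ant': sets bits 3 5 9 -> bits=0011110001
After insert 'bat': sets bits 0 1 6 -> bits=1111111001
After insert 'yak': sets bits 0 4 7 -> bits=1111111101
Not inserted: elk jay owl pig — query each against bits=1111111101:
query elk: checks bit1=1, bit5=1, bit6=1 (all 1) -> maybe => FALSE POSITIVE
query jay: checks bit5=1, bit6=1, bit8=0 (has a 0) -> no => not a false positive
query owl: checks bit4=1, bit7=1, bit8=0 (has a 0) -> no => not a false positive
query pig: checks bit1=1, bit5=1, bit6=1 (all 1) -> maybe => FALSE POSITIVE
False positives (alphabetical): elk pig

Answer: elk pig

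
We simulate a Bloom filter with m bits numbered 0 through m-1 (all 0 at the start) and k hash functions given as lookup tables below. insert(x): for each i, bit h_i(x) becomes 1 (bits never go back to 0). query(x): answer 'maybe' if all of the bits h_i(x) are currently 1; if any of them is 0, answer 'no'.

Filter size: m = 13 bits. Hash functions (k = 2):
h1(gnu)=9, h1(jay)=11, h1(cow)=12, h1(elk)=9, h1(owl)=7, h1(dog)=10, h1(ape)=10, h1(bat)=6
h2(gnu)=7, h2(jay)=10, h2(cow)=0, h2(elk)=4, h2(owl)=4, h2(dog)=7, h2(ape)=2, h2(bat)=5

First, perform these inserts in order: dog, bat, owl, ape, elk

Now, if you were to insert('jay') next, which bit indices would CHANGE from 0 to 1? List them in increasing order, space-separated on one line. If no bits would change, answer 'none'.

Start: bits=0000000000000
After insert 'dog': sets bits 7 10 -> bits=0000000100100
After insert 'bat': sets bits 5 6 -> bits=0000011100100
After insert 'owl': sets bits 4 7 -> bits=0000111100100
After insert 'ape': sets bits 2 10 -> bits=0010111100100
After insert 'elk': sets bits 4 9 -> bits=0010111101100
insert 'jay' would touch bits 10 11; currently bit10=1, bit11=0
Bits that are 0 among those (would change 0->1): 11

Answer: 11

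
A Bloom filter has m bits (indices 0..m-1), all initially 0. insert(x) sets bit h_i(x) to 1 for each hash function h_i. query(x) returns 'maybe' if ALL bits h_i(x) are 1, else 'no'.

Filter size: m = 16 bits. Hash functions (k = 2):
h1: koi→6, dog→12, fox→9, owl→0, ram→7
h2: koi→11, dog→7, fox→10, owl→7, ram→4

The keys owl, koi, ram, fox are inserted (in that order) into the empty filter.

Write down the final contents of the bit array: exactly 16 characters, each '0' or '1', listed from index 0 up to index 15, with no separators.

Answer: 1000101101110000

Derivation:
Start: bits=0000000000000000
After insert 'owl': sets bits 0 7 -> bits=1000000100000000
After insert 'koi': sets bits 6 11 -> bits=1000001100010000
After insert 'ram': sets bits 4 7 -> bits=1000101100010000
After insert 'fox': sets bits 9 10 -> bits=1000101101110000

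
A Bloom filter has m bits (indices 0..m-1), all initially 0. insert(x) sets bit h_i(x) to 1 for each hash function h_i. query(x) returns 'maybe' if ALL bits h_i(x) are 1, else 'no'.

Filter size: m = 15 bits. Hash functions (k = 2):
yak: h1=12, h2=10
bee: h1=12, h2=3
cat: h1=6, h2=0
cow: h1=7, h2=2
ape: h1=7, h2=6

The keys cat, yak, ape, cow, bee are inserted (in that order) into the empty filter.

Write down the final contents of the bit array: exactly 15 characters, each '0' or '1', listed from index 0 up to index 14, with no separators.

Start: bits=000000000000000
After insert 'cat': sets bits 0 6 -> bits=100000100000000
After insert 'yak': sets bits 10 12 -> bits=100000100010100
After insert 'ape': sets bits 6 7 -> bits=100000110010100
After insert 'cow': sets bits 2 7 -> bits=101000110010100
After insert 'bee': sets bits 3 12 -> bits=101100110010100

Answer: 101100110010100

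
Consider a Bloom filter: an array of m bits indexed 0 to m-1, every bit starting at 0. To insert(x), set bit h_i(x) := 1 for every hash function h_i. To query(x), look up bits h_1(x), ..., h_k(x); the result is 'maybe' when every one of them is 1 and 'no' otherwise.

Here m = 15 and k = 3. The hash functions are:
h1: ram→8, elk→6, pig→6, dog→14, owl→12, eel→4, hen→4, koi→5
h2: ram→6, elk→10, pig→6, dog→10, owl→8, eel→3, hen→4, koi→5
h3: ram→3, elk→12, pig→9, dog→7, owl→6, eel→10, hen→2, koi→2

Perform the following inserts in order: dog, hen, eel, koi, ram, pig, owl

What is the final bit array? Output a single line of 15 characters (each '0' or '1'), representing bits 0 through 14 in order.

Answer: 001111111110101

Derivation:
Start: bits=000000000000000
After insert 'dog': sets bits 7 10 14 -> bits=000000010010001
After insert 'hen': sets bits 2 4 -> bits=001010010010001
After insert 'eel': sets bits 3 4 10 -> bits=001110010010001
After insert 'koi': sets bits 2 5 -> bits=001111010010001
After insert 'ram': sets bits 3 6 8 -> bits=001111111010001
After insert 'pig': sets bits 6 9 -> bits=001111111110001
After insert 'owl': sets bits 6 8 12 -> bits=001111111110101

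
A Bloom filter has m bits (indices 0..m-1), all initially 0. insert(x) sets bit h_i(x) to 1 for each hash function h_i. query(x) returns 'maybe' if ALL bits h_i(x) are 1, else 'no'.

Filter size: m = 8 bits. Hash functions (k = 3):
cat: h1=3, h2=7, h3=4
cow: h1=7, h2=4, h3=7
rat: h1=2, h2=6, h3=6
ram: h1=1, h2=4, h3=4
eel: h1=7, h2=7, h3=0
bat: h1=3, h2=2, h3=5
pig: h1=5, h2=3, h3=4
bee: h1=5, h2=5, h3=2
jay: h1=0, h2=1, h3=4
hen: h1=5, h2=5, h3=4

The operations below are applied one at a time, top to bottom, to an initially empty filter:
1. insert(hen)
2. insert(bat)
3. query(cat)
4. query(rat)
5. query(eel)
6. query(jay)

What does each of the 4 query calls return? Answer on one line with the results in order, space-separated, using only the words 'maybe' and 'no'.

Start: bits=00000000
Op 1: insert hen -> sets bits 4 5 -> bits=00001100
Op 2: insert bat -> sets bits 2 3 5 -> bits=00111100
Op 3: query cat -> checks bit3=1, bit4=1, bit7=0 (has a 0) -> no
Op 4: query rat -> checks bit2=1, bit6=0 (has a 0) -> no
Op 5: query eel -> checks bit0=0, bit7=0 (has a 0) -> no
Op 6: query jay -> checks bit0=0, bit1=0, bit4=1 (has a 0) -> no
Query results in order: no no no no

Answer: no no no no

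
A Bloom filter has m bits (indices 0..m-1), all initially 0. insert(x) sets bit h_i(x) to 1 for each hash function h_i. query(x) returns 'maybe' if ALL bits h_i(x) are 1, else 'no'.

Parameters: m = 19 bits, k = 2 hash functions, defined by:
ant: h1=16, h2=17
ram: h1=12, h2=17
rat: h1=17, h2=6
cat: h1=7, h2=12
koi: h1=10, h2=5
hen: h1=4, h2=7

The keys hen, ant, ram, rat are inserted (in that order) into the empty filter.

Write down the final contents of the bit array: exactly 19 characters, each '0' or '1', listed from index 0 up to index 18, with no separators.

Start: bits=0000000000000000000
After insert 'hen': sets bits 4 7 -> bits=0000100100000000000
After insert 'ant': sets bits 16 17 -> bits=0000100100000000110
After insert 'ram': sets bits 12 17 -> bits=0000100100001000110
After insert 'rat': sets bits 6 17 -> bits=0000101100001000110

Answer: 0000101100001000110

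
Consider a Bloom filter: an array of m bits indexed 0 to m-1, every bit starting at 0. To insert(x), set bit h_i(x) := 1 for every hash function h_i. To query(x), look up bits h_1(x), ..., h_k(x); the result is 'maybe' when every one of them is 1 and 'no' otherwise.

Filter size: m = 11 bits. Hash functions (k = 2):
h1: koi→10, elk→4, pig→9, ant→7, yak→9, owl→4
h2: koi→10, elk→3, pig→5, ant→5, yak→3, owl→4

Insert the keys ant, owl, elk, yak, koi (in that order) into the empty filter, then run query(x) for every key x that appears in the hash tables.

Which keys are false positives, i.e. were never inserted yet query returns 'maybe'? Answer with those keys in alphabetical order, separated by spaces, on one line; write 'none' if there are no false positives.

Answer: pig

Derivation:
Start: bits=00000000000
After insert 'ant': sets bits 5 7 -> bits=00000101000
After insert 'owl': sets bits 4 -> bits=00001101000
After insert 'elk': sets bits 3 4 -> bits=00011101000
After insert 'yak': sets bits 3 9 -> bits=00011101010
After insert 'koi': sets bits 10 -> bits=00011101011
Not inserted: pig — query each against bits=00011101011:
query pig: checks bit5=1, bit9=1 (all 1) -> maybe => FALSE POSITIVE
False positives (alphabetical): pig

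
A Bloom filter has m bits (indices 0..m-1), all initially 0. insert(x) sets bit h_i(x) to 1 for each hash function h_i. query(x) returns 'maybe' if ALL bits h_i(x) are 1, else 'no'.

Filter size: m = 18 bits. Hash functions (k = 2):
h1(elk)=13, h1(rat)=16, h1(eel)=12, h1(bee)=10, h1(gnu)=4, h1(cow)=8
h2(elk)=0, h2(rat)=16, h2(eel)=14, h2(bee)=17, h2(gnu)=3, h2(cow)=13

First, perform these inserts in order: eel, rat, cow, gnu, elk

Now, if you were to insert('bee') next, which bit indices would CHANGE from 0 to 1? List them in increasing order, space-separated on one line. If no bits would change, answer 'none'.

Answer: 10 17

Derivation:
Start: bits=000000000000000000
After insert 'eel': sets bits 12 14 -> bits=000000000000101000
After insert 'rat': sets bits 16 -> bits=000000000000101010
After insert 'cow': sets bits 8 13 -> bits=000000001000111010
After insert 'gnu': sets bits 3 4 -> bits=000110001000111010
After insert 'elk': sets bits 0 13 -> bits=100110001000111010
insert 'bee' would touch bits 10 17; currently bit10=0, bit17=0
Bits that are 0 among those (would change 0->1): 10 17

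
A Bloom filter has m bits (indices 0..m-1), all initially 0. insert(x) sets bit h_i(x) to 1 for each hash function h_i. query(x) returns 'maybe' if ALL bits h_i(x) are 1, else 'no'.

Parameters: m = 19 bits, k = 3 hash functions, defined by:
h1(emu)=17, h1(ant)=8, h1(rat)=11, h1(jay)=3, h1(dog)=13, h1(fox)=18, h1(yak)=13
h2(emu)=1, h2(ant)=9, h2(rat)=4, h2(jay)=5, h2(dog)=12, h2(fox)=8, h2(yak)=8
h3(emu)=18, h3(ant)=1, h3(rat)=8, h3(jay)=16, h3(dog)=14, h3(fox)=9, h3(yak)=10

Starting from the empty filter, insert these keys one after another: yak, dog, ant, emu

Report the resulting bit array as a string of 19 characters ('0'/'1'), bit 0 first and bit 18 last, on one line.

Answer: 0100000011101110011

Derivation:
Start: bits=0000000000000000000
After insert 'yak': sets bits 8 10 13 -> bits=0000000010100100000
After insert 'dog': sets bits 12 13 14 -> bits=0000000010101110000
After insert 'ant': sets bits 1 8 9 -> bits=0100000011101110000
After insert 'emu': sets bits 1 17 18 -> bits=0100000011101110011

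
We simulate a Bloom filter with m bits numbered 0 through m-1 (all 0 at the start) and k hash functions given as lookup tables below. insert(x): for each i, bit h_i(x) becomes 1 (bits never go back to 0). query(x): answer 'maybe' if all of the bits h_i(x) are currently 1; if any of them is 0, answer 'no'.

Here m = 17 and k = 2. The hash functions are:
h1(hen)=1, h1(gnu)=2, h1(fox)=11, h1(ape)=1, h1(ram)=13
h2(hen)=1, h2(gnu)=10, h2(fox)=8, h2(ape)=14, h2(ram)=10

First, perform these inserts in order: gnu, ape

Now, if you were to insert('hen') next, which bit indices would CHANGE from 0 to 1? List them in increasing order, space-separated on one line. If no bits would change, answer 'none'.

Answer: none

Derivation:
Start: bits=00000000000000000
After insert 'gnu': sets bits 2 10 -> bits=00100000001000000
After insert 'ape': sets bits 1 14 -> bits=01100000001000100
insert 'hen' would touch bits 1; currently bit1=1
Bits that are 0 among those (would change 0->1): none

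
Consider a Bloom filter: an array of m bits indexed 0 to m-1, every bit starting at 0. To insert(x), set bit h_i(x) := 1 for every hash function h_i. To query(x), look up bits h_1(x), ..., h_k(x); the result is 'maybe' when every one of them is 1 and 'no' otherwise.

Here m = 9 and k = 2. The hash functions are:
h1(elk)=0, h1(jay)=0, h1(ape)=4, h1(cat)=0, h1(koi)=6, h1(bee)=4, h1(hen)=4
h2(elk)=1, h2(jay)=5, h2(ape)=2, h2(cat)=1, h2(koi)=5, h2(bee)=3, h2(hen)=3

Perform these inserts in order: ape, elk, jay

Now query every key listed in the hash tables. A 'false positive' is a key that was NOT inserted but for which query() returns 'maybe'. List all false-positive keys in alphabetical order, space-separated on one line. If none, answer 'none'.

Start: bits=000000000
After insert 'ape': sets bits 2 4 -> bits=001010000
After insert 'elk': sets bits 0 1 -> bits=111010000
After insert 'jay': sets bits 0 5 -> bits=111011000
Not inserted: bee cat hen koi — query each against bits=111011000:
query bee: checks bit3=0, bit4=1 (has a 0) -> no => not a false positive
query cat: checks bit0=1, bit1=1 (all 1) -> maybe => FALSE POSITIVE
query hen: checks bit3=0, bit4=1 (has a 0) -> no => not a false positive
query koi: checks bit5=1, bit6=0 (has a 0) -> no => not a false positive
False positives (alphabetical): cat

Answer: cat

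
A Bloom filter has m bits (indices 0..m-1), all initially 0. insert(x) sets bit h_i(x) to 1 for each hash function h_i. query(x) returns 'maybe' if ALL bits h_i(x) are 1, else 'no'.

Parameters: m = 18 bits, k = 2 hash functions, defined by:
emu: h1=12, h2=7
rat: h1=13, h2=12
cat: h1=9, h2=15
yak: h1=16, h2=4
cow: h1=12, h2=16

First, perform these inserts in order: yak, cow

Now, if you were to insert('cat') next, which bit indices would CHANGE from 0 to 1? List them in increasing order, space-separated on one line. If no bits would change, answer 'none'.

Start: bits=000000000000000000
After insert 'yak': sets bits 4 16 -> bits=000010000000000010
After insert 'cow': sets bits 12 16 -> bits=000010000000100010
insert 'cat' would touch bits 9 15; currently bit9=0, bit15=0
Bits that are 0 among those (would change 0->1): 9 15

Answer: 9 15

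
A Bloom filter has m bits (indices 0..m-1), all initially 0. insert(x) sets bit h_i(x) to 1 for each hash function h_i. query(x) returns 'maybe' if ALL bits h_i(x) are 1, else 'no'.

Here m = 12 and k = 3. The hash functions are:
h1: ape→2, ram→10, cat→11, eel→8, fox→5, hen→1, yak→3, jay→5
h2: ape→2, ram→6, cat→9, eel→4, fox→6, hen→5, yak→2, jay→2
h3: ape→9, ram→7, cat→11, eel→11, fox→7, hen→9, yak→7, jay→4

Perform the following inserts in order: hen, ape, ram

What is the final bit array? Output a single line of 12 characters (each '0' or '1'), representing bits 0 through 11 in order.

Start: bits=000000000000
After insert 'hen': sets bits 1 5 9 -> bits=010001000100
After insert 'ape': sets bits 2 9 -> bits=011001000100
After insert 'ram': sets bits 6 7 10 -> bits=011001110110

Answer: 011001110110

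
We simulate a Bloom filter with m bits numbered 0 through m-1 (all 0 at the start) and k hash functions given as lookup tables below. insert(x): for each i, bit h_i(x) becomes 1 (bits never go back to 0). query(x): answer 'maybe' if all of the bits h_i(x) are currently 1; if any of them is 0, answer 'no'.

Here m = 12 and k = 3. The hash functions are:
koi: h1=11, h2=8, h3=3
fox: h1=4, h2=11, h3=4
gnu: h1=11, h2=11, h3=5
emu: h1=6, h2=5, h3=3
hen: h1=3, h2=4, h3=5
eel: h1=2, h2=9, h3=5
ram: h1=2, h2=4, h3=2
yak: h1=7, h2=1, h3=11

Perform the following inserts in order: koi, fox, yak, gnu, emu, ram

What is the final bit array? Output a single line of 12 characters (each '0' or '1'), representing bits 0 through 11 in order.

Start: bits=000000000000
After insert 'koi': sets bits 3 8 11 -> bits=000100001001
After insert 'fox': sets bits 4 11 -> bits=000110001001
After insert 'yak': sets bits 1 7 11 -> bits=010110011001
After insert 'gnu': sets bits 5 11 -> bits=010111011001
After insert 'emu': sets bits 3 5 6 -> bits=010111111001
After insert 'ram': sets bits 2 4 -> bits=011111111001

Answer: 011111111001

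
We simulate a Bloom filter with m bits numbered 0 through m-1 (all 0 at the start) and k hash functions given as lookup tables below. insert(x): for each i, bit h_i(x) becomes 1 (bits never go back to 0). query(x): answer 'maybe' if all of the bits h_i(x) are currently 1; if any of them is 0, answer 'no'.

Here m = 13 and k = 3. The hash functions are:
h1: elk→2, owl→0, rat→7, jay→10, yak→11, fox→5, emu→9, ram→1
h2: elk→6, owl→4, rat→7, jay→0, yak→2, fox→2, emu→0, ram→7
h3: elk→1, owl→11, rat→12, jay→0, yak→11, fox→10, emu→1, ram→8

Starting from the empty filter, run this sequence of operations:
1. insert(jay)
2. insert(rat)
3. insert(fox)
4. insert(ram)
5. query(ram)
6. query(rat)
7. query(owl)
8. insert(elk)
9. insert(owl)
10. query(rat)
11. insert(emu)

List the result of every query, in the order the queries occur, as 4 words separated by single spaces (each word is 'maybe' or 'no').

Answer: maybe maybe no maybe

Derivation:
Start: bits=0000000000000
Op 1: insert jay -> sets bits 0 10 -> bits=1000000000100
Op 2: insert rat -> sets bits 7 12 -> bits=1000000100101
Op 3: insert fox -> sets bits 2 5 10 -> bits=1010010100101
Op 4: insert ram -> sets bits 1 7 8 -> bits=1110010110101
Op 5: query ram -> checks bit1=1, bit7=1, bit8=1 (all 1) -> maybe
Op 6: query rat -> checks bit7=1, bit12=1 (all 1) -> maybe
Op 7: query owl -> checks bit0=1, bit4=0, bit11=0 (has a 0) -> no
Op 8: insert elk -> sets bits 1 2 6 -> bits=1110011110101
Op 9: insert owl -> sets bits 0 4 11 -> bits=1110111110111
Op 10: query rat -> checks bit7=1, bit12=1 (all 1) -> maybe
Op 11: insert emu -> sets bits 0 1 9 -> bits=1110111111111
Query results in order: maybe maybe no maybe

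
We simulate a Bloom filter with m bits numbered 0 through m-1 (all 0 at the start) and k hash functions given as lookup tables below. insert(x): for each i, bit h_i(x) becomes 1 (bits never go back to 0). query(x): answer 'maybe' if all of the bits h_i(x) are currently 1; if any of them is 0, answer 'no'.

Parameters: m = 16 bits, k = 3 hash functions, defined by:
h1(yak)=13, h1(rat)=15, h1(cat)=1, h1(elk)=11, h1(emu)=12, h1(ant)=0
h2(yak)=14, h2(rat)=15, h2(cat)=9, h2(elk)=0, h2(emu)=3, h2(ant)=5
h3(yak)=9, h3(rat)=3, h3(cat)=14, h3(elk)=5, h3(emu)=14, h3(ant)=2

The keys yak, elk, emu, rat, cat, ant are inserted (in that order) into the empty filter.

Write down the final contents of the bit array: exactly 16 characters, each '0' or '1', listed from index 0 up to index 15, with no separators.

Answer: 1111010001011111

Derivation:
Start: bits=0000000000000000
After insert 'yak': sets bits 9 13 14 -> bits=0000000001000110
After insert 'elk': sets bits 0 5 11 -> bits=1000010001010110
After insert 'emu': sets bits 3 12 14 -> bits=1001010001011110
After insert 'rat': sets bits 3 15 -> bits=1001010001011111
After insert 'cat': sets bits 1 9 14 -> bits=1101010001011111
After insert 'ant': sets bits 0 2 5 -> bits=1111010001011111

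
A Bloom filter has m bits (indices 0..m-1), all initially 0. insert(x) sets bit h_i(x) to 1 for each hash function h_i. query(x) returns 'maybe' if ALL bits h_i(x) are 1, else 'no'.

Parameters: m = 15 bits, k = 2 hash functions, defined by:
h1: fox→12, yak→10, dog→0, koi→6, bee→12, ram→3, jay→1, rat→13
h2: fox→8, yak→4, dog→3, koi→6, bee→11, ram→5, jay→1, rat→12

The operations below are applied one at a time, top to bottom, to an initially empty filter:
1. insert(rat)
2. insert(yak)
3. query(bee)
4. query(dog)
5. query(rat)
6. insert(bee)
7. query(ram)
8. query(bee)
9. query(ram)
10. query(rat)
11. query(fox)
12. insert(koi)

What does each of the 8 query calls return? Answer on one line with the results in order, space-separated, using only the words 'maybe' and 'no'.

Start: bits=000000000000000
Op 1: insert rat -> sets bits 12 13 -> bits=000000000000110
Op 2: insert yak -> sets bits 4 10 -> bits=000010000010110
Op 3: query bee -> checks bit11=0, bit12=1 (has a 0) -> no
Op 4: query dog -> checks bit0=0, bit3=0 (has a 0) -> no
Op 5: query rat -> checks bit12=1, bit13=1 (all 1) -> maybe
Op 6: insert bee -> sets bits 11 12 -> bits=000010000011110
Op 7: query ram -> checks bit3=0, bit5=0 (has a 0) -> no
Op 8: query bee -> checks bit11=1, bit12=1 (all 1) -> maybe
Op 9: query ram -> checks bit3=0, bit5=0 (has a 0) -> no
Op 10: query rat -> checks bit12=1, bit13=1 (all 1) -> maybe
Op 11: query fox -> checks bit8=0, bit12=1 (has a 0) -> no
Op 12: insert koi -> sets bits 6 -> bits=000010100011110
Query results in order: no no maybe no maybe no maybe no

Answer: no no maybe no maybe no maybe no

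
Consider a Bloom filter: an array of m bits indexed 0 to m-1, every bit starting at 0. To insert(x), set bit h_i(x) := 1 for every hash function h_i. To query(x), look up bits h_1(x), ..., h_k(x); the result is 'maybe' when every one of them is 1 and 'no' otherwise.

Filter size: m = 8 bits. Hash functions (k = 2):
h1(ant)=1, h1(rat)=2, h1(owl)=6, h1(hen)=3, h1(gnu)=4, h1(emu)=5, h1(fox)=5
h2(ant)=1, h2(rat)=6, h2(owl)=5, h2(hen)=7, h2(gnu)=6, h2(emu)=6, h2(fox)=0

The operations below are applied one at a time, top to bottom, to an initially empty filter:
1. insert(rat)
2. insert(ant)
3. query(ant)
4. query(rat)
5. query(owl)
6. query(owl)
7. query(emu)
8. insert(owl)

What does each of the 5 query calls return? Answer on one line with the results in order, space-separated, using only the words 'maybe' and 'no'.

Answer: maybe maybe no no no

Derivation:
Start: bits=00000000
Op 1: insert rat -> sets bits 2 6 -> bits=00100010
Op 2: insert ant -> sets bits 1 -> bits=01100010
Op 3: query ant -> checks bit1=1 (all 1) -> maybe
Op 4: query rat -> checks bit2=1, bit6=1 (all 1) -> maybe
Op 5: query owl -> checks bit5=0, bit6=1 (has a 0) -> no
Op 6: query owl -> checks bit5=0, bit6=1 (has a 0) -> no
Op 7: query emu -> checks bit5=0, bit6=1 (has a 0) -> no
Op 8: insert owl -> sets bits 5 6 -> bits=01100110
Query results in order: maybe maybe no no no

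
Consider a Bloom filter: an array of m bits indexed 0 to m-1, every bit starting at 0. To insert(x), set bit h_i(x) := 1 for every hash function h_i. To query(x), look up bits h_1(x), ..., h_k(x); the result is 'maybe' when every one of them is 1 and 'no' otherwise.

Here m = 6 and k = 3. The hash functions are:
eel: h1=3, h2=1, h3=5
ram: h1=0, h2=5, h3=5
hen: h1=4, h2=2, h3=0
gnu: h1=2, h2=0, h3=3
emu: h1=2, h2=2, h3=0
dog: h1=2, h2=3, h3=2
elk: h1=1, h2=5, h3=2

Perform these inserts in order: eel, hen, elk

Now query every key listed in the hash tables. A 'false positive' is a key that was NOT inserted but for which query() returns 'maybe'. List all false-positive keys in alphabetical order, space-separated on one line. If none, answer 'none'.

Start: bits=000000
After insert 'eel': sets bits 1 3 5 -> bits=010101
After insert 'hen': sets bits 0 2 4 -> bits=111111
After insert 'elk': sets bits 1 2 5 -> bits=111111
Not inserted: dog emu gnu ram — query each against bits=111111:
query dog: checks bit2=1, bit3=1 (all 1) -> maybe => FALSE POSITIVE
query emu: checks bit0=1, bit2=1 (all 1) -> maybe => FALSE POSITIVE
query gnu: checks bit0=1, bit2=1, bit3=1 (all 1) -> maybe => FALSE POSITIVE
query ram: checks bit0=1, bit5=1 (all 1) -> maybe => FALSE POSITIVE
False positives (alphabetical): dog emu gnu ram

Answer: dog emu gnu ram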